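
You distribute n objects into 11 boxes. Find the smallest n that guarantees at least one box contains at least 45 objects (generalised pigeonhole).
n = (45 − 1)·11 + 1 = 485

By the generalised pigeonhole principle, to guarantee some box contains ≥ r objects we need more than (r − 1) · k objects total. Threshold: n = (r − 1) · k + 1. With r = 45 and k = 11: n = 44 · 11 + 1 = 484 + 1 = 485. For n = 484 = 44 · 11, we can put exactly 44 objects in every box, avoiding 45 in any single one — so 485 is tight.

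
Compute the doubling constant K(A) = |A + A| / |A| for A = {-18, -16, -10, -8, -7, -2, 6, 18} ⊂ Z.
K = |A + A| / |A| = 30/8 = 15/4

Enumerate A + A = {a + b : a, b ∈ A}. With |A| = 8, there are |A|^2 = 64 ordered sum pairs; collecting distinct values, A + A = {-36, -34, -32, -28, -26, -25, -24, -23, -20, -18, -17, -16, -15, -14, -12, -10, -9, -4, -2, -1, 0, 2, 4, 8, 10, 11, 12, 16, 24, 36}, so |A + A| = 30. Thus K = 30/8 = 15/4. For comparison, the minimum possible |A + A| over all 8-element sets is 2·8 − 1 = 15 (so min K = 15/8), attained only by arithmetic progressions.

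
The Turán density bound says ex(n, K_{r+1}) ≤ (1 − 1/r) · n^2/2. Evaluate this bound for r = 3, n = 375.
Turán density bound = (2/3) · 375^2/2 = 46875

Turán's theorem: ex(n, K_{r+1}) is achieved by the complete r-partite Turán graph T(n, r) with parts as balanced as possible, and is at most (1 − 1/r) · n^2/2. For r = 3, n = 375: the density bound is (2/3) · 140625/2 = 46875. Since 3 ∣ 375, the Turán graph T(375, 3) has parts of equal size 125, and its edge count e(T(375, 3)) = 46875 attains the density bound exactly.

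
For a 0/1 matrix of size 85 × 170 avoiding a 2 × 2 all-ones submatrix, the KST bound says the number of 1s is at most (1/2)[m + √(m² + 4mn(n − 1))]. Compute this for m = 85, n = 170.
z(85, 170; 2, 2) ≤ (1/2)[85 + √(85² + 4·85·170·169)] = (1/2)[85 + √9775425] = 1605.7838

Kővári–Sós–Turán: let r_1, ..., r_85 be the row sums and z = Σ r_i the total number of 1s. Each pair of columns can share at most one row with both entries 1 (else a 2×2 all-ones block appears), so Σ_i C(r_i, 2) ≤ C(170, 2) = 14365. By convexity Σ_i C(r_i, 2) ≥ 85·C(z/85, 2) = z(z − 85)/(2·85), giving z² − 85z − 85·170·169 ≤ 0 and hence z ≤ (1/2)[85 + √(7225 + 4·2442050)] = (1/2)[85 + √9775425] ≈ (1/2)(85 + 3126.5676) = 1605.7838.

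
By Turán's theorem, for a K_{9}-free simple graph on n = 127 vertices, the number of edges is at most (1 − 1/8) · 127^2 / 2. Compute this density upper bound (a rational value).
Turán density bound = (7/8) · 127^2/2 = 112903/16 ≈ 7056.4375

Turán's theorem: ex(n, K_{r+1}) is achieved by the complete r-partite Turán graph T(n, r) with parts as balanced as possible, and is at most (1 − 1/r) · n^2/2. For r = 8, n = 127: the density bound is (7/8) · 16129/2 = 112903/16 ≈ 7056.4375. The integer-valued extremum is e(T(127, 8)) = 7056, which is strictly less than the density bound 112903/16 since 8 ∤ 127 (the parts of T(127, 8) cannot all be equal).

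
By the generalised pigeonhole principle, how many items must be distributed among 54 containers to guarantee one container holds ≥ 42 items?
n = (42 − 1)·54 + 1 = 2215

By the generalised pigeonhole principle, to guarantee some box contains ≥ r objects we need more than (r − 1) · k objects total. Threshold: n = (r − 1) · k + 1. With r = 42 and k = 54: n = 41 · 54 + 1 = 2214 + 1 = 2215. For n = 2214 = 41 · 54, we can put exactly 41 objects in every box, avoiding 42 in any single one — so 2215 is tight.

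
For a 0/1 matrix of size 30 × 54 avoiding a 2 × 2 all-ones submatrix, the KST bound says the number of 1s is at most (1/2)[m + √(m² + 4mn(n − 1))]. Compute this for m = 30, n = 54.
z(30, 54; 2, 2) ≤ (1/2)[30 + √(30² + 4·30·54·53)] = (1/2)[30 + √344340] = 308.4025

Kővári–Sós–Turán: let r_1, ..., r_30 be the row sums and z = Σ r_i the total number of 1s. Each pair of columns can share at most one row with both entries 1 (else a 2×2 all-ones block appears), so Σ_i C(r_i, 2) ≤ C(54, 2) = 1431. By convexity Σ_i C(r_i, 2) ≥ 30·C(z/30, 2) = z(z − 30)/(2·30), giving z² − 30z − 30·54·53 ≤ 0 and hence z ≤ (1/2)[30 + √(900 + 4·85860)] = (1/2)[30 + √344340] ≈ (1/2)(30 + 586.8049) = 308.4025.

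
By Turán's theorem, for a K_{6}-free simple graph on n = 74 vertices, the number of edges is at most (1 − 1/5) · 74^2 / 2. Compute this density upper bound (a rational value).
Turán density bound = (4/5) · 74^2/2 = 10952/5 ≈ 2190.4

Turán's theorem: ex(n, K_{r+1}) is achieved by the complete r-partite Turán graph T(n, r) with parts as balanced as possible, and is at most (1 − 1/r) · n^2/2. For r = 5, n = 74: the density bound is (4/5) · 5476/2 = 10952/5 ≈ 2190.4. The integer-valued extremum is e(T(74, 5)) = 2190, which is strictly less than the density bound 10952/5 since 5 ∤ 74 (the parts of T(74, 5) cannot all be equal).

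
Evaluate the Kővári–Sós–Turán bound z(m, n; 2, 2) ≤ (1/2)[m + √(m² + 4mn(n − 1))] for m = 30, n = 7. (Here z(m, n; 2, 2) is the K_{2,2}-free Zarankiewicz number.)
z(30, 7; 2, 2) ≤ (1/2)[30 + √(30² + 4·30·7·6)] = (1/2)[30 + √5940] = 53.5357

Kővári–Sós–Turán: let r_1, ..., r_30 be the row sums and z = Σ r_i the total number of 1s. Each pair of columns can share at most one row with both entries 1 (else a 2×2 all-ones block appears), so Σ_i C(r_i, 2) ≤ C(7, 2) = 21. By convexity Σ_i C(r_i, 2) ≥ 30·C(z/30, 2) = z(z − 30)/(2·30), giving z² − 30z − 30·7·6 ≤ 0 and hence z ≤ (1/2)[30 + √(900 + 4·1260)] = (1/2)[30 + √5940] ≈ (1/2)(30 + 77.0714) = 53.5357.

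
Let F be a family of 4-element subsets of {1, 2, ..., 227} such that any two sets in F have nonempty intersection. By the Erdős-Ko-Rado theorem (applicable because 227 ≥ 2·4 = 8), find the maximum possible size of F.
max |F| = C(226, 3) = 1898400

The Erdős-Ko-Rado theorem states: for n ≥ 2k, an intersecting family of k-subsets of an n-element set has size at most C(n − 1, k − 1), with equality for 'star' families {A ⊆ [n] : |A| = k, i ∈ A} (fix an element i). For n = 227, k = 4: C(226, 3) = 1898400.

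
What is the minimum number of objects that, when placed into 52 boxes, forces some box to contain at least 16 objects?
n = (16 − 1)·52 + 1 = 781

By the generalised pigeonhole principle, to guarantee some box contains ≥ r objects we need more than (r − 1) · k objects total. Threshold: n = (r − 1) · k + 1. With r = 16 and k = 52: n = 15 · 52 + 1 = 780 + 1 = 781. For n = 780 = 15 · 52, we can put exactly 15 objects in every box, avoiding 16 in any single one — so 781 is tight.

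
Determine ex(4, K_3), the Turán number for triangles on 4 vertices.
ex(4, K_3) = ⌊4^2/4⌋ = 4

Mantel (1907): a triangle-free graph on n vertices has at most ⌊n^2/4⌋ edges, with equality for the complete bipartite graph K_{⌊n/2⌋, ⌈n/2⌉}. For n = 4: ⌊4^2/4⌋ = ⌊16/4⌋ = 4. The extremal graph is K_{2, 2}, which has 2·2 = 4 edges.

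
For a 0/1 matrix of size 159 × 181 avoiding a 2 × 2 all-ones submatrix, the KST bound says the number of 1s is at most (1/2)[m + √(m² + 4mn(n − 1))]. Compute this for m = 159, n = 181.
z(159, 181; 2, 2) ≤ (1/2)[159 + √(159² + 4·159·181·180)] = (1/2)[159 + √20746161] = 2356.8977

Kővári–Sós–Turán: let r_1, ..., r_159 be the row sums and z = Σ r_i the total number of 1s. Each pair of columns can share at most one row with both entries 1 (else a 2×2 all-ones block appears), so Σ_i C(r_i, 2) ≤ C(181, 2) = 16290. By convexity Σ_i C(r_i, 2) ≥ 159·C(z/159, 2) = z(z − 159)/(2·159), giving z² − 159z − 159·181·180 ≤ 0 and hence z ≤ (1/2)[159 + √(25281 + 4·5180220)] = (1/2)[159 + √20746161] ≈ (1/2)(159 + 4554.7954) = 2356.8977.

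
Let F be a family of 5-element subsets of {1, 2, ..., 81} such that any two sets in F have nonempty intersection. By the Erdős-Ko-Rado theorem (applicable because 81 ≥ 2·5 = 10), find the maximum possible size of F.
max |F| = C(80, 4) = 1581580

The Erdős-Ko-Rado theorem states: for n ≥ 2k, an intersecting family of k-subsets of an n-element set has size at most C(n − 1, k − 1), with equality for 'star' families {A ⊆ [n] : |A| = k, i ∈ A} (fix an element i). For n = 81, k = 5: C(80, 4) = 1581580.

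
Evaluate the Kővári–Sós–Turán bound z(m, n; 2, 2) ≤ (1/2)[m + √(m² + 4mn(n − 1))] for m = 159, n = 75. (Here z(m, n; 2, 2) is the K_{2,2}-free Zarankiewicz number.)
z(159, 75; 2, 2) ≤ (1/2)[159 + √(159² + 4·159·75·74)] = (1/2)[159 + √3555081] = 1022.2461

Kővári–Sós–Turán: let r_1, ..., r_159 be the row sums and z = Σ r_i the total number of 1s. Each pair of columns can share at most one row with both entries 1 (else a 2×2 all-ones block appears), so Σ_i C(r_i, 2) ≤ C(75, 2) = 2775. By convexity Σ_i C(r_i, 2) ≥ 159·C(z/159, 2) = z(z − 159)/(2·159), giving z² − 159z − 159·75·74 ≤ 0 and hence z ≤ (1/2)[159 + √(25281 + 4·882450)] = (1/2)[159 + √3555081] ≈ (1/2)(159 + 1885.4922) = 1022.2461.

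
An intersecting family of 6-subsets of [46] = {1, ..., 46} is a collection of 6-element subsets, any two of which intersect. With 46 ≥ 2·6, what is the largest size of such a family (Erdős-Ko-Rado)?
max |F| = C(45, 5) = 1221759

Erdős-Ko-Rado (1961): when n ≥ 2k, max |F| = C(n−1, k−1). The bound is attained by the star {A : i ∈ A} for any fixed i ∈ [n]. Here C(46−1, 6−1) = C(45, 5) = 1221759.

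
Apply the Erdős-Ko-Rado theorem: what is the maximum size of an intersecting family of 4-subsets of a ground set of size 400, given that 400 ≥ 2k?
max |F| = C(399, 3) = 10507399

Erdős-Ko-Rado (1961): when n ≥ 2k, max |F| = C(n−1, k−1). The bound is attained by the star {A : i ∈ A} for any fixed i ∈ [n]. Here C(400−1, 4−1) = C(399, 3) = 10507399.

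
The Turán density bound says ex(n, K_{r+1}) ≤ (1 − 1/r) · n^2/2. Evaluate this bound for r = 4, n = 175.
Turán density bound = (3/4) · 175^2/2 = 91875/8 ≈ 11484.375

Turán's theorem: ex(n, K_{r+1}) is achieved by the complete r-partite Turán graph T(n, r) with parts as balanced as possible, and is at most (1 − 1/r) · n^2/2. For r = 4, n = 175: the density bound is (3/4) · 30625/2 = 91875/8 ≈ 11484.375. The integer-valued extremum is e(T(175, 4)) = 11484, which is strictly less than the density bound 91875/8 since 4 ∤ 175 (the parts of T(175, 4) cannot all be equal).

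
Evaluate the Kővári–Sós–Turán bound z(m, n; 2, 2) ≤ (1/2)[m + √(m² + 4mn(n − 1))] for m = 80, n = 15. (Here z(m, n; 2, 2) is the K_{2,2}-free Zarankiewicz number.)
z(80, 15; 2, 2) ≤ (1/2)[80 + √(80² + 4·80·15·14)] = (1/2)[80 + √73600] = 175.6466

Kővári–Sós–Turán: let r_1, ..., r_80 be the row sums and z = Σ r_i the total number of 1s. Each pair of columns can share at most one row with both entries 1 (else a 2×2 all-ones block appears), so Σ_i C(r_i, 2) ≤ C(15, 2) = 105. By convexity Σ_i C(r_i, 2) ≥ 80·C(z/80, 2) = z(z − 80)/(2·80), giving z² − 80z − 80·15·14 ≤ 0 and hence z ≤ (1/2)[80 + √(6400 + 4·16800)] = (1/2)[80 + √73600] ≈ (1/2)(80 + 271.2932) = 175.6466.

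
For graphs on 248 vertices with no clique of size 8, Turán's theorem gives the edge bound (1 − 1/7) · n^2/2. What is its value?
Turán density bound = (6/7) · 248^2/2 = 184512/7 ≈ 26358.8571

Turán's theorem: ex(n, K_{r+1}) is achieved by the complete r-partite Turán graph T(n, r) with parts as balanced as possible, and is at most (1 − 1/r) · n^2/2. For r = 7, n = 248: the density bound is (6/7) · 61504/2 = 184512/7 ≈ 26358.8571. The integer-valued extremum is e(T(248, 7)) = 26358, which is strictly less than the density bound 184512/7 since 7 ∤ 248 (the parts of T(248, 7) cannot all be equal).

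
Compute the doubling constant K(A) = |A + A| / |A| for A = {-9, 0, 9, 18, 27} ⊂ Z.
K = |A + A| / |A| = 9/5

Enumerate A + A = {a + b : a, b ∈ A}. With |A| = 5, there are |A|^2 = 25 ordered sum pairs; collecting distinct values, A + A = {-18, -9, 0, 9, 18, 27, 36, 45, 54}, so |A + A| = 9. Thus K = 9/5. Here |A + A| = 2|A| − 1 = 9, the minimum possible — so K = 9/5 is minimal, which holds iff A is an arithmetic progression.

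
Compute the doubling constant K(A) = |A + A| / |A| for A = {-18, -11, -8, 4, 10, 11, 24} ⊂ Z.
K = |A + A| / |A| = 27/7

Enumerate A + A = {a + b : a, b ∈ A}. With |A| = 7, there are |A|^2 = 49 ordered sum pairs; collecting distinct values, A + A = {-36, -29, -26, -22, -19, -16, -14, -8, -7, -4, -1, 0, 2, 3, 6, 8, 13, 14, 15, 16, 20, 21, 22, 28, 34, 35, 48}, so |A + A| = 27. Thus K = 27/7. For comparison, the minimum possible |A + A| over all 7-element sets is 2·7 − 1 = 13 (so min K = 13/7), attained only by arithmetic progressions.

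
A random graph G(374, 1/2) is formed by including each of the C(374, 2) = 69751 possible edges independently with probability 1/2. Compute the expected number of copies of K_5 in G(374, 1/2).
E[# K_5] = C(374, 5) · (1/2)^C(5, 2) = 59363262574 / 2^10 = 29681631287/512 ≈ 57971936.107422

For each 5-subset S of vertices (there are C(374, 5) = 59363262574 such S), let X_S = 1 if S induces a K_5 (all C(5, 2) = 10 edges present). Then P(X_S = 1) = (1/2)^10 = 1/1024. By linearity of expectation, E[# K_5] = C(374, 5) · (1/2)^10 = 59363262574 / 1024 = 29681631287/512 ≈ 57971936.107422.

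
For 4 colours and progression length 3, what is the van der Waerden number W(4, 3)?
W(4, 3) = 76

This is a classical value, W(4, 3) = 76, established by combining an explicit 4-colouring of {1, ..., 75} with no monochromatic 3-AP (giving the lower bound W(4, 3) > 75) and a finite case analysis / exhaustive computer search showing every 4-colouring of {1, ..., 76} has such an AP.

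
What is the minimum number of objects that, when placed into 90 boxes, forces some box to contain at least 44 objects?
n = (44 − 1)·90 + 1 = 3871

By the generalised pigeonhole principle, to guarantee some box contains ≥ r objects we need more than (r − 1) · k objects total. Threshold: n = (r − 1) · k + 1. With r = 44 and k = 90: n = 43 · 90 + 1 = 3870 + 1 = 3871. For n = 3870 = 43 · 90, we can put exactly 43 objects in every box, avoiding 44 in any single one — so 3871 is tight.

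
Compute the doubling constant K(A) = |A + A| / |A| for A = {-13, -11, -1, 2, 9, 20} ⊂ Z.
K = |A + A| / |A| = 20/6 = 10/3

Enumerate A + A = {a + b : a, b ∈ A}. With |A| = 6, there are |A|^2 = 36 ordered sum pairs; collecting distinct values, A + A = {-26, -24, -22, -14, -12, -11, -9, -4, -2, 1, 4, 7, 8, 9, 11, 18, 19, 22, 29, 40}, so |A + A| = 20. Thus K = 20/6 = 10/3. For comparison, the minimum possible |A + A| over all 6-element sets is 2·6 − 1 = 11 (so min K = 11/6), attained only by arithmetic progressions.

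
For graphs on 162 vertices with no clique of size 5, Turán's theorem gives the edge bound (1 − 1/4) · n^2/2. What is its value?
Turán density bound = (3/4) · 162^2/2 = 19683/2 ≈ 9841.5

Turán's theorem: ex(n, K_{r+1}) is achieved by the complete r-partite Turán graph T(n, r) with parts as balanced as possible, and is at most (1 − 1/r) · n^2/2. For r = 4, n = 162: the density bound is (3/4) · 26244/2 = 19683/2 ≈ 9841.5. The integer-valued extremum is e(T(162, 4)) = 9841, which is strictly less than the density bound 19683/2 since 4 ∤ 162 (the parts of T(162, 4) cannot all be equal).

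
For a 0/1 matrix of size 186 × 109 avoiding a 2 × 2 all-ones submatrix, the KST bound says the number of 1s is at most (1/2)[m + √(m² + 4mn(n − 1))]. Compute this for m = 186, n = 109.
z(186, 109; 2, 2) ≤ (1/2)[186 + √(186² + 4·186·109·108)] = (1/2)[186 + √8792964] = 1575.6466

Kővári–Sós–Turán: let r_1, ..., r_186 be the row sums and z = Σ r_i the total number of 1s. Each pair of columns can share at most one row with both entries 1 (else a 2×2 all-ones block appears), so Σ_i C(r_i, 2) ≤ C(109, 2) = 5886. By convexity Σ_i C(r_i, 2) ≥ 186·C(z/186, 2) = z(z − 186)/(2·186), giving z² − 186z − 186·109·108 ≤ 0 and hence z ≤ (1/2)[186 + √(34596 + 4·2189592)] = (1/2)[186 + √8792964] ≈ (1/2)(186 + 2965.2932) = 1575.6466.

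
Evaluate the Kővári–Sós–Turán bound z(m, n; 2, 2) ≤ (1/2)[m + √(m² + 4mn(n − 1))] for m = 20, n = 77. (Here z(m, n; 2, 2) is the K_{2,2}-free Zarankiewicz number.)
z(20, 77; 2, 2) ≤ (1/2)[20 + √(20² + 4·20·77·76)] = (1/2)[20 + √468560] = 352.2572

Kővári–Sós–Turán: let r_1, ..., r_20 be the row sums and z = Σ r_i the total number of 1s. Each pair of columns can share at most one row with both entries 1 (else a 2×2 all-ones block appears), so Σ_i C(r_i, 2) ≤ C(77, 2) = 2926. By convexity Σ_i C(r_i, 2) ≥ 20·C(z/20, 2) = z(z − 20)/(2·20), giving z² − 20z − 20·77·76 ≤ 0 and hence z ≤ (1/2)[20 + √(400 + 4·117040)] = (1/2)[20 + √468560] ≈ (1/2)(20 + 684.5144) = 352.2572.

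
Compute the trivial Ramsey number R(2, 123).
R(2, 123) = 123

R(2, k) = k for all k ≥ 2: in a 2-colouring of K_k, either some edge is red (a red K_2) or all edges are blue (a blue K_k). And K_{122} coloured all-blue has no blue K_123, so R(2, 123) > 122. Hence R(2, 123) = 123.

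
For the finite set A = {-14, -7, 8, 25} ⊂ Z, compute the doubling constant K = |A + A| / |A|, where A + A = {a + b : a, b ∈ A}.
K = |A + A| / |A| = 10/4 = 5/2

Enumerate A + A = {a + b : a, b ∈ A}. With |A| = 4, there are |A|^2 = 16 ordered sum pairs; collecting distinct values, A + A = {-28, -21, -14, -6, 1, 11, 16, 18, 33, 50}, so |A + A| = 10. Thus K = 10/4 = 5/2. For comparison, the minimum possible |A + A| over all 4-element sets is 2·4 − 1 = 7 (so min K = 7/4), attained only by arithmetic progressions.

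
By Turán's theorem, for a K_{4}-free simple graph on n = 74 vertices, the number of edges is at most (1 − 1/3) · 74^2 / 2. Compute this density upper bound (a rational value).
Turán density bound = (2/3) · 74^2/2 = 5476/3 ≈ 1825.3333

Turán's theorem: ex(n, K_{r+1}) is achieved by the complete r-partite Turán graph T(n, r) with parts as balanced as possible, and is at most (1 − 1/r) · n^2/2. For r = 3, n = 74: the density bound is (2/3) · 5476/2 = 5476/3 ≈ 1825.3333. The integer-valued extremum is e(T(74, 3)) = 1825, which is strictly less than the density bound 5476/3 since 3 ∤ 74 (the parts of T(74, 3) cannot all be equal).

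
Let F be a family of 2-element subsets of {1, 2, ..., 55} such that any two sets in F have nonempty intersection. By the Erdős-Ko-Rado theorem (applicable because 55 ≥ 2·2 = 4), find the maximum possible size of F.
max |F| = C(54, 1) = 54

Erdős-Ko-Rado (1961): when n ≥ 2k, max |F| = C(n−1, k−1). The bound is attained by the star {A : i ∈ A} for any fixed i ∈ [n]. Here C(55−1, 2−1) = C(54, 1) = 54.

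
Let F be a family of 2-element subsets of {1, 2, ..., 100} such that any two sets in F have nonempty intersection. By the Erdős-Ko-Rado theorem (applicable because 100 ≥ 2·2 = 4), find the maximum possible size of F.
max |F| = C(99, 1) = 99

Erdős-Ko-Rado (1961): when n ≥ 2k, max |F| = C(n−1, k−1). The bound is attained by the star {A : i ∈ A} for any fixed i ∈ [n]. Here C(100−1, 2−1) = C(99, 1) = 99.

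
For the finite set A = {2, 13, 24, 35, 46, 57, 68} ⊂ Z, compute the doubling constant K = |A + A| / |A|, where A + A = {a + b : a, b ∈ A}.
K = |A + A| / |A| = 13/7

Enumerate A + A = {a + b : a, b ∈ A}. With |A| = 7, there are |A|^2 = 49 ordered sum pairs; collecting distinct values, A + A = {4, 15, 26, 37, 48, 59, 70, 81, 92, 103, 114, 125, 136}, so |A + A| = 13. Thus K = 13/7. Here |A + A| = 2|A| − 1 = 13, the minimum possible — so K = 13/7 is minimal, which holds iff A is an arithmetic progression.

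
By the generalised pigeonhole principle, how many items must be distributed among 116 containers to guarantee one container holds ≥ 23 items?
n = (23 − 1)·116 + 1 = 2553

By the generalised pigeonhole principle, to guarantee some box contains ≥ r objects we need more than (r − 1) · k objects total. Threshold: n = (r − 1) · k + 1. With r = 23 and k = 116: n = 22 · 116 + 1 = 2552 + 1 = 2553. For n = 2552 = 22 · 116, we can put exactly 22 objects in every box, avoiding 23 in any single one — so 2553 is tight.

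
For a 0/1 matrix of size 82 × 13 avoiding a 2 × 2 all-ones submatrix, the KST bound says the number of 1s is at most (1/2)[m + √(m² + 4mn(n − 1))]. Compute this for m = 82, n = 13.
z(82, 13; 2, 2) ≤ (1/2)[82 + √(82² + 4·82·13·12)] = (1/2)[82 + √57892] = 161.3038

Kővári–Sós–Turán: let r_1, ..., r_82 be the row sums and z = Σ r_i the total number of 1s. Each pair of columns can share at most one row with both entries 1 (else a 2×2 all-ones block appears), so Σ_i C(r_i, 2) ≤ C(13, 2) = 78. By convexity Σ_i C(r_i, 2) ≥ 82·C(z/82, 2) = z(z − 82)/(2·82), giving z² − 82z − 82·13·12 ≤ 0 and hence z ≤ (1/2)[82 + √(6724 + 4·12792)] = (1/2)[82 + √57892] ≈ (1/2)(82 + 240.6076) = 161.3038.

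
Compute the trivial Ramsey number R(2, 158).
R(2, 158) = 158

R(2, k) = k for all k ≥ 2: in a 2-colouring of K_k, either some edge is red (a red K_2) or all edges are blue (a blue K_k). And K_{157} coloured all-blue has no blue K_158, so R(2, 158) > 157. Hence R(2, 158) = 158.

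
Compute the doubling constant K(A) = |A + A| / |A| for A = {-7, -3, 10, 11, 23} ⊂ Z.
K = |A + A| / |A| = 14/5

Enumerate A + A = {a + b : a, b ∈ A}. With |A| = 5, there are |A|^2 = 25 ordered sum pairs; collecting distinct values, A + A = {-14, -10, -6, 3, 4, 7, 8, 16, 20, 21, 22, 33, 34, 46}, so |A + A| = 14. Thus K = 14/5. For comparison, the minimum possible |A + A| over all 5-element sets is 2·5 − 1 = 9 (so min K = 9/5), attained only by arithmetic progressions.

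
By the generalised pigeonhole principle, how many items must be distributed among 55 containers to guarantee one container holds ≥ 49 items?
n = (49 − 1)·55 + 1 = 2641

By the generalised pigeonhole principle, to guarantee some box contains ≥ r objects we need more than (r − 1) · k objects total. Threshold: n = (r − 1) · k + 1. With r = 49 and k = 55: n = 48 · 55 + 1 = 2640 + 1 = 2641. For n = 2640 = 48 · 55, we can put exactly 48 objects in every box, avoiding 49 in any single one — so 2641 is tight.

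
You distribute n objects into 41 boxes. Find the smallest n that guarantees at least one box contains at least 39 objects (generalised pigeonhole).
n = (39 − 1)·41 + 1 = 1559

By the generalised pigeonhole principle, to guarantee some box contains ≥ r objects we need more than (r − 1) · k objects total. Threshold: n = (r − 1) · k + 1. With r = 39 and k = 41: n = 38 · 41 + 1 = 1558 + 1 = 1559. For n = 1558 = 38 · 41, we can put exactly 38 objects in every box, avoiding 39 in any single one — so 1559 is tight.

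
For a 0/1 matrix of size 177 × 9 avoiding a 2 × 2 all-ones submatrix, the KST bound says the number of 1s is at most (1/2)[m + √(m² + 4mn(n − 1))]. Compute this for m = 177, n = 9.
z(177, 9; 2, 2) ≤ (1/2)[177 + √(177² + 4·177·9·8)] = (1/2)[177 + √82305] = 231.9442

Kővári–Sós–Turán: let r_1, ..., r_177 be the row sums and z = Σ r_i the total number of 1s. Each pair of columns can share at most one row with both entries 1 (else a 2×2 all-ones block appears), so Σ_i C(r_i, 2) ≤ C(9, 2) = 36. By convexity Σ_i C(r_i, 2) ≥ 177·C(z/177, 2) = z(z − 177)/(2·177), giving z² − 177z − 177·9·8 ≤ 0 and hence z ≤ (1/2)[177 + √(31329 + 4·12744)] = (1/2)[177 + √82305] ≈ (1/2)(177 + 286.8885) = 231.9442.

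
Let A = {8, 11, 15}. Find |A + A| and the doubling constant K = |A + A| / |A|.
K = |A + A| / |A| = 6/3 = 2

Enumerate A + A = {a + b : a, b ∈ A}. With |A| = 3, there are |A|^2 = 9 ordered sum pairs; collecting distinct values, A + A = {16, 19, 22, 23, 26, 30}, so |A + A| = 6. Thus K = 6/3 = 2. For comparison, the minimum possible |A + A| over all 3-element sets is 2·3 − 1 = 5 (so min K = 5/3), attained only by arithmetic progressions.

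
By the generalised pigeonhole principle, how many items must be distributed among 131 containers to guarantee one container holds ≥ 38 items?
n = (38 − 1)·131 + 1 = 4848

By the generalised pigeonhole principle, to guarantee some box contains ≥ r objects we need more than (r − 1) · k objects total. Threshold: n = (r − 1) · k + 1. With r = 38 and k = 131: n = 37 · 131 + 1 = 4847 + 1 = 4848. For n = 4847 = 37 · 131, we can put exactly 37 objects in every box, avoiding 38 in any single one — so 4848 is tight.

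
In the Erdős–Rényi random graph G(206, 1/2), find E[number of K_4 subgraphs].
E[# K_4] = C(206, 4) · (1/2)^C(4, 2) = 72867865 / 2^6 = 1138560.390625

For each 4-subset S of vertices (there are C(206, 4) = 72867865 such S), let X_S = 1 if S induces a K_4 (all C(4, 2) = 6 edges present). Then P(X_S = 1) = (1/2)^6 = 1/64. By linearity of expectation, E[# K_4] = C(206, 4) · (1/2)^6 = 72867865 / 64 = 1138560.390625.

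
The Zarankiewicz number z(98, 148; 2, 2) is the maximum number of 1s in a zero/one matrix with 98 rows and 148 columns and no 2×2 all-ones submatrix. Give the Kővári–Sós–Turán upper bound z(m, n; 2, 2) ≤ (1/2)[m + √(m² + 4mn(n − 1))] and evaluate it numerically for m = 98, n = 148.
z(98, 148; 2, 2) ≤ (1/2)[98 + √(98² + 4·98·148·147)] = (1/2)[98 + √8537956] = 1509.989

Kővári–Sós–Turán: let r_1, ..., r_98 be the row sums and z = Σ r_i the total number of 1s. Each pair of columns can share at most one row with both entries 1 (else a 2×2 all-ones block appears), so Σ_i C(r_i, 2) ≤ C(148, 2) = 10878. By convexity Σ_i C(r_i, 2) ≥ 98·C(z/98, 2) = z(z − 98)/(2·98), giving z² − 98z − 98·148·147 ≤ 0 and hence z ≤ (1/2)[98 + √(9604 + 4·2132088)] = (1/2)[98 + √8537956] ≈ (1/2)(98 + 2921.9781) = 1509.989.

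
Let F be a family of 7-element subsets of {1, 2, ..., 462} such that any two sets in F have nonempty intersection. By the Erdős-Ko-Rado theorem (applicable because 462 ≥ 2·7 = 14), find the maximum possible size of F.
max |F| = C(461, 6) = 12902844605652

Erdős-Ko-Rado (1961): when n ≥ 2k, max |F| = C(n−1, k−1). The bound is attained by the star {A : i ∈ A} for any fixed i ∈ [n]. Here C(462−1, 7−1) = C(461, 6) = 12902844605652.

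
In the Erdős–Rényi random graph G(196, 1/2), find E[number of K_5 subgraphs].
E[# K_5] = C(196, 5) · (1/2)^C(5, 2) = 2289653184 / 2^10 = 35775831/16 = 2235989.4375

For each 5-subset S of vertices (there are C(196, 5) = 2289653184 such S), let X_S = 1 if S induces a K_5 (all C(5, 2) = 10 edges present). Then P(X_S = 1) = (1/2)^10 = 1/1024. By linearity of expectation, E[# K_5] = C(196, 5) · (1/2)^10 = 2289653184 / 1024 = 35775831/16 = 2235989.4375.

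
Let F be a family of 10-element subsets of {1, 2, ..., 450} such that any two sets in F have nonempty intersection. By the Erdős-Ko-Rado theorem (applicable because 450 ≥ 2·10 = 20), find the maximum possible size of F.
max |F| = C(449, 9) = 1885433720689619464

Erdős-Ko-Rado (1961): when n ≥ 2k, max |F| = C(n−1, k−1). The bound is attained by the star {A : i ∈ A} for any fixed i ∈ [n]. Here C(450−1, 10−1) = C(449, 9) = 1885433720689619464.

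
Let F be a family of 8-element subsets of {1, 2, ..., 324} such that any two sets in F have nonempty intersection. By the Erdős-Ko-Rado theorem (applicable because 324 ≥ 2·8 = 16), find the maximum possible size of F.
max |F| = C(323, 7) = 68164763706512

The Erdős-Ko-Rado theorem states: for n ≥ 2k, an intersecting family of k-subsets of an n-element set has size at most C(n − 1, k − 1), with equality for 'star' families {A ⊆ [n] : |A| = k, i ∈ A} (fix an element i). For n = 324, k = 8: C(323, 7) = 68164763706512.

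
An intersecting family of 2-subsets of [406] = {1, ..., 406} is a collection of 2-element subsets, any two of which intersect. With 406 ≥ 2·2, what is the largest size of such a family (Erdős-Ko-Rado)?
max |F| = C(405, 1) = 405

Erdős-Ko-Rado (1961): when n ≥ 2k, max |F| = C(n−1, k−1). The bound is attained by the star {A : i ∈ A} for any fixed i ∈ [n]. Here C(406−1, 2−1) = C(405, 1) = 405.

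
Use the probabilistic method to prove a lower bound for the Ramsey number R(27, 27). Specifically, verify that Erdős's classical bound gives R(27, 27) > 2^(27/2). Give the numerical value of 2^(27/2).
2^(27/2) = 11585.2375; so R(27, 27) > 11585.2375

Colour each edge of K_n uniformly at random with red/blue. The expected number of monochromatic K_27 is C(n, 27) · 2 · 2^(−C(27,2)). If C(n, 27) · 2^(1 − C(27,2)) < 1, then with positive probability no monochromatic K_27 exists, so R(27, 27) > n. The standard estimate C(n, 27) ≤ n^27/27! shows this inequality holds whenever n ≤ 2^(27/2) (since 27! · 2^(C(27,2) − 1) > 2^(27^2/2) ≥ n^27). Hence R(27, 27) > 2^(27/2) = 11585.2375.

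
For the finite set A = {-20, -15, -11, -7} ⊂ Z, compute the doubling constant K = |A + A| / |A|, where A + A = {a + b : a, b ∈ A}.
K = |A + A| / |A| = 9/4

Enumerate A + A = {a + b : a, b ∈ A}. With |A| = 4, there are |A|^2 = 16 ordered sum pairs; collecting distinct values, A + A = {-40, -35, -31, -30, -27, -26, -22, -18, -14}, so |A + A| = 9. Thus K = 9/4. For comparison, the minimum possible |A + A| over all 4-element sets is 2·4 − 1 = 7 (so min K = 7/4), attained only by arithmetic progressions.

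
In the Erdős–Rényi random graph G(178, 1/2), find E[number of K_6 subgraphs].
E[# K_6] = C(178, 6) · (1/2)^C(6, 2) = 40570171180 / 2^15 = 10142542795/8192 ≈ 1238103.368530

For each 6-subset S of vertices (there are C(178, 6) = 40570171180 such S), let X_S = 1 if S induces a K_6 (all C(6, 2) = 15 edges present). Then P(X_S = 1) = (1/2)^15 = 1/32768. By linearity of expectation, E[# K_6] = C(178, 6) · (1/2)^15 = 40570171180 / 32768 = 10142542795/8192 ≈ 1238103.368530.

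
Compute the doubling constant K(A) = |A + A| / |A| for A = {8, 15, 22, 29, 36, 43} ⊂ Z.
K = |A + A| / |A| = 11/6

Enumerate A + A = {a + b : a, b ∈ A}. With |A| = 6, there are |A|^2 = 36 ordered sum pairs; collecting distinct values, A + A = {16, 23, 30, 37, 44, 51, 58, 65, 72, 79, 86}, so |A + A| = 11. Thus K = 11/6. Here |A + A| = 2|A| − 1 = 11, the minimum possible — so K = 11/6 is minimal, which holds iff A is an arithmetic progression.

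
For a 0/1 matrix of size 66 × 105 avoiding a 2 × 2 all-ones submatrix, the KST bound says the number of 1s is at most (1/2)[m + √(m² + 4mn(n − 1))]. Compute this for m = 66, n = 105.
z(66, 105; 2, 2) ≤ (1/2)[66 + √(66² + 4·66·105·104)] = (1/2)[66 + √2887236] = 882.5934

Kővári–Sós–Turán: let r_1, ..., r_66 be the row sums and z = Σ r_i the total number of 1s. Each pair of columns can share at most one row with both entries 1 (else a 2×2 all-ones block appears), so Σ_i C(r_i, 2) ≤ C(105, 2) = 5460. By convexity Σ_i C(r_i, 2) ≥ 66·C(z/66, 2) = z(z − 66)/(2·66), giving z² − 66z − 66·105·104 ≤ 0 and hence z ≤ (1/2)[66 + √(4356 + 4·720720)] = (1/2)[66 + √2887236] ≈ (1/2)(66 + 1699.1869) = 882.5934.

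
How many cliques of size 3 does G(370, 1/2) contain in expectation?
E[# K_3] = C(370, 3) · (1/2)^C(3, 2) = 8373840 / 2^3 = 1046730

For each 3-subset S of vertices (there are C(370, 3) = 8373840 such S), let X_S = 1 if S induces a K_3 (all C(3, 2) = 3 edges present). Then P(X_S = 1) = (1/2)^3 = 1/8. By linearity of expectation, E[# K_3] = C(370, 3) · (1/2)^3 = 8373840 / 8 = 1046730.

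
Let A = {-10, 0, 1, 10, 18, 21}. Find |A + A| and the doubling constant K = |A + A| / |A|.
K = |A + A| / |A| = 19/6

Enumerate A + A = {a + b : a, b ∈ A}. With |A| = 6, there are |A|^2 = 36 ordered sum pairs; collecting distinct values, A + A = {-20, -10, -9, 0, 1, 2, 8, 10, 11, 18, 19, 20, 21, 22, 28, 31, 36, 39, 42}, so |A + A| = 19. Thus K = 19/6. For comparison, the minimum possible |A + A| over all 6-element sets is 2·6 − 1 = 11 (so min K = 11/6), attained only by arithmetic progressions.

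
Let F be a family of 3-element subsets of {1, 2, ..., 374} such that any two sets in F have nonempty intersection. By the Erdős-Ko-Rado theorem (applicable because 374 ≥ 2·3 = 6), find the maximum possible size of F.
max |F| = C(373, 2) = 69378

The Erdős-Ko-Rado theorem states: for n ≥ 2k, an intersecting family of k-subsets of an n-element set has size at most C(n − 1, k − 1), with equality for 'star' families {A ⊆ [n] : |A| = k, i ∈ A} (fix an element i). For n = 374, k = 3: C(373, 2) = 69378.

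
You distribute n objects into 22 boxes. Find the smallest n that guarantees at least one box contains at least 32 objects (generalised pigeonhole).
n = (32 − 1)·22 + 1 = 683

By the generalised pigeonhole principle, to guarantee some box contains ≥ r objects we need more than (r − 1) · k objects total. Threshold: n = (r − 1) · k + 1. With r = 32 and k = 22: n = 31 · 22 + 1 = 682 + 1 = 683. For n = 682 = 31 · 22, we can put exactly 31 objects in every box, avoiding 32 in any single one — so 683 is tight.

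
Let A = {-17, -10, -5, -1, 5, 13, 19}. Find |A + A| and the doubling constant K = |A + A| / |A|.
K = |A + A| / |A| = 27/7

Enumerate A + A = {a + b : a, b ∈ A}. With |A| = 7, there are |A|^2 = 49 ordered sum pairs; collecting distinct values, A + A = {-34, -27, -22, -20, -18, -15, -12, -11, -10, -6, -5, -4, -2, 0, 2, 3, 4, 8, 9, 10, 12, 14, 18, 24, 26, 32, 38}, so |A + A| = 27. Thus K = 27/7. For comparison, the minimum possible |A + A| over all 7-element sets is 2·7 − 1 = 13 (so min K = 13/7), attained only by arithmetic progressions.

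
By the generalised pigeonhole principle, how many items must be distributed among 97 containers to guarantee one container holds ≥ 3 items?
n = (3 − 1)·97 + 1 = 195

By the generalised pigeonhole principle, to guarantee some box contains ≥ r objects we need more than (r − 1) · k objects total. Threshold: n = (r − 1) · k + 1. With r = 3 and k = 97: n = 2 · 97 + 1 = 194 + 1 = 195. For n = 194 = 2 · 97, we can put exactly 2 objects in every box, avoiding 3 in any single one — so 195 is tight.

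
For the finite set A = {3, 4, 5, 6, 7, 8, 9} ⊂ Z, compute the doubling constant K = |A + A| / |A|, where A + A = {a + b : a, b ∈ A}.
K = |A + A| / |A| = 13/7

Enumerate A + A = {a + b : a, b ∈ A}. With |A| = 7, there are |A|^2 = 49 ordered sum pairs; collecting distinct values, A + A = {6, 7, 8, 9, 10, 11, 12, 13, 14, 15, 16, 17, 18}, so |A + A| = 13. Thus K = 13/7. Here |A + A| = 2|A| − 1 = 13, the minimum possible — so K = 13/7 is minimal, which holds iff A is an arithmetic progression.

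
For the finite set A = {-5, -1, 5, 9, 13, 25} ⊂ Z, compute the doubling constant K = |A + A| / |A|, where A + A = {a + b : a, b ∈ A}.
K = |A + A| / |A| = 18/6 = 3

Enumerate A + A = {a + b : a, b ∈ A}. With |A| = 6, there are |A|^2 = 36 ordered sum pairs; collecting distinct values, A + A = {-10, -6, -2, 0, 4, 8, 10, 12, 14, 18, 20, 22, 24, 26, 30, 34, 38, 50}, so |A + A| = 18. Thus K = 18/6 = 3. For comparison, the minimum possible |A + A| over all 6-element sets is 2·6 − 1 = 11 (so min K = 11/6), attained only by arithmetic progressions.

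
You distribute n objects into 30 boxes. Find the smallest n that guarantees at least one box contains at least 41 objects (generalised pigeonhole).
n = (41 − 1)·30 + 1 = 1201

By the generalised pigeonhole principle, to guarantee some box contains ≥ r objects we need more than (r − 1) · k objects total. Threshold: n = (r − 1) · k + 1. With r = 41 and k = 30: n = 40 · 30 + 1 = 1200 + 1 = 1201. For n = 1200 = 40 · 30, we can put exactly 40 objects in every box, avoiding 41 in any single one — so 1201 is tight.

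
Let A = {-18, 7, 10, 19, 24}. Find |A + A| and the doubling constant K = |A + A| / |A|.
K = |A + A| / |A| = 15/5 = 3

Enumerate A + A = {a + b : a, b ∈ A}. With |A| = 5, there are |A|^2 = 25 ordered sum pairs; collecting distinct values, A + A = {-36, -11, -8, 1, 6, 14, 17, 20, 26, 29, 31, 34, 38, 43, 48}, so |A + A| = 15. Thus K = 15/5 = 3. For comparison, the minimum possible |A + A| over all 5-element sets is 2·5 − 1 = 9 (so min K = 9/5), attained only by arithmetic progressions.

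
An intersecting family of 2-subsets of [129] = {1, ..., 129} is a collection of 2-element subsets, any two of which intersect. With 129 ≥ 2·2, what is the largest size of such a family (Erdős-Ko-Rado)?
max |F| = C(128, 1) = 128

The Erdős-Ko-Rado theorem states: for n ≥ 2k, an intersecting family of k-subsets of an n-element set has size at most C(n − 1, k − 1), with equality for 'star' families {A ⊆ [n] : |A| = k, i ∈ A} (fix an element i). For n = 129, k = 2: C(128, 1) = 128.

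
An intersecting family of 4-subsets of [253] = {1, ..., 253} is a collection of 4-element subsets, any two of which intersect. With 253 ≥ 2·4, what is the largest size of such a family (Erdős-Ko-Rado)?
max |F| = C(252, 3) = 2635500

Erdős-Ko-Rado (1961): when n ≥ 2k, max |F| = C(n−1, k−1). The bound is attained by the star {A : i ∈ A} for any fixed i ∈ [n]. Here C(253−1, 4−1) = C(252, 3) = 2635500.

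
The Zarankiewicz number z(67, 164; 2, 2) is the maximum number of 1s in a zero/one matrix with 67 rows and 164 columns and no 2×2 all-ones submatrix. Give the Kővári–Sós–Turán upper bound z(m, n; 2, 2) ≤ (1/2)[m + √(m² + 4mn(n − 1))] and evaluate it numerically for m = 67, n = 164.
z(67, 164; 2, 2) ≤ (1/2)[67 + √(67² + 4·67·164·163)] = (1/2)[67 + √7168665] = 1372.2181

Kővári–Sós–Turán: let r_1, ..., r_67 be the row sums and z = Σ r_i the total number of 1s. Each pair of columns can share at most one row with both entries 1 (else a 2×2 all-ones block appears), so Σ_i C(r_i, 2) ≤ C(164, 2) = 13366. By convexity Σ_i C(r_i, 2) ≥ 67·C(z/67, 2) = z(z − 67)/(2·67), giving z² − 67z − 67·164·163 ≤ 0 and hence z ≤ (1/2)[67 + √(4489 + 4·1791044)] = (1/2)[67 + √7168665] ≈ (1/2)(67 + 2677.4363) = 1372.2181.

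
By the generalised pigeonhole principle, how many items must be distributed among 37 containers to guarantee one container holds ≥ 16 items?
n = (16 − 1)·37 + 1 = 556

By the generalised pigeonhole principle, to guarantee some box contains ≥ r objects we need more than (r − 1) · k objects total. Threshold: n = (r − 1) · k + 1. With r = 16 and k = 37: n = 15 · 37 + 1 = 555 + 1 = 556. For n = 555 = 15 · 37, we can put exactly 15 objects in every box, avoiding 16 in any single one — so 556 is tight.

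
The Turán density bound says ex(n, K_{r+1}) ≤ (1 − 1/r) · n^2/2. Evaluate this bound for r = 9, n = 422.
Turán density bound = (8/9) · 422^2/2 = 712336/9 ≈ 79148.4444

Turán's theorem: ex(n, K_{r+1}) is achieved by the complete r-partite Turán graph T(n, r) with parts as balanced as possible, and is at most (1 − 1/r) · n^2/2. For r = 9, n = 422: the density bound is (8/9) · 178084/2 = 712336/9 ≈ 79148.4444. The integer-valued extremum is e(T(422, 9)) = 79148, which is strictly less than the density bound 712336/9 since 9 ∤ 422 (the parts of T(422, 9) cannot all be equal).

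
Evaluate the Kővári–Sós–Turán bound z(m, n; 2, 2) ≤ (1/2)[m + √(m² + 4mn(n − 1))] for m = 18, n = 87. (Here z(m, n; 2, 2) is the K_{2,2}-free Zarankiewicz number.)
z(18, 87; 2, 2) ≤ (1/2)[18 + √(18² + 4·18·87·86)] = (1/2)[18 + √539028] = 376.0926

Kővári–Sós–Turán: let r_1, ..., r_18 be the row sums and z = Σ r_i the total number of 1s. Each pair of columns can share at most one row with both entries 1 (else a 2×2 all-ones block appears), so Σ_i C(r_i, 2) ≤ C(87, 2) = 3741. By convexity Σ_i C(r_i, 2) ≥ 18·C(z/18, 2) = z(z − 18)/(2·18), giving z² − 18z − 18·87·86 ≤ 0 and hence z ≤ (1/2)[18 + √(324 + 4·134676)] = (1/2)[18 + √539028] ≈ (1/2)(18 + 734.1853) = 376.0926.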